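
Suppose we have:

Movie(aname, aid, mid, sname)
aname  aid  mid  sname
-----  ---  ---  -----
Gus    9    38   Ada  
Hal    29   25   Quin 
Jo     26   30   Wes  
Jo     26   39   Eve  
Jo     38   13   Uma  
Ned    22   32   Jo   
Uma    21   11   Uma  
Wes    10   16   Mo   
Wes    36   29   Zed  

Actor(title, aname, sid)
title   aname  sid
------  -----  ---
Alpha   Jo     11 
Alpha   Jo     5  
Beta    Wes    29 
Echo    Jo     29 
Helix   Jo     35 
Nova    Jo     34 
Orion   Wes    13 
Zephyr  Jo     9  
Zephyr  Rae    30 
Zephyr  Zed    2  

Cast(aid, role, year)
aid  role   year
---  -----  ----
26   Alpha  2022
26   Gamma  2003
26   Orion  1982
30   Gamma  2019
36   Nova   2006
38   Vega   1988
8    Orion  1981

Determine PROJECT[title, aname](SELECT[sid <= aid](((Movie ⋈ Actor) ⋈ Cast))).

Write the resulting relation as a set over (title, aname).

{(Alpha, Jo), (Beta, Wes), (Echo, Jo), (Helix, Jo), (Nova, Jo), (Orion, Wes), (Zephyr, Jo)}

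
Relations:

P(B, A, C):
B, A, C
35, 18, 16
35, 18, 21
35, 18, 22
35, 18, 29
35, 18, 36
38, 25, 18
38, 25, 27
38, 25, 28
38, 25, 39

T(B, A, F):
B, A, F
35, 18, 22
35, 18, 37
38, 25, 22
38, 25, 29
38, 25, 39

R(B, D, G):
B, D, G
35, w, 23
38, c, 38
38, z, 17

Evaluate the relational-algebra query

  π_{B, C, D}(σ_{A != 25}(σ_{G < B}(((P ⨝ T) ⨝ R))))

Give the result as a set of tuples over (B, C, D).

Natural join on B, A: {(35, 18, 16, 22), (35, 18, 16, 37), (35, 18, 21, 22), (35, 18, 21, 37), (35, 18, 22, 22), (35, 18, 22, 37), (35, 18, 29, 22), (35, 18, 29, 37), (35, 18, 36, 22), (35, 18, 36, 37), (38, 25, 18, 22), (38, 25, 18, 29), (38, 25, 18, 39), (38, 25, 27, 22), (38, 25, 27, 29), (38, 25, 27, 39), (38, 25, 28, 22), (38, 25, 28, 29), (38, 25, 28, 39), (38, 25, 39, 22), (38, 25, 39, 29), (38, 25, 39, 39)}
Natural join on B: {(35, 18, 16, 22, w, 23), (35, 18, 16, 37, w, 23), (35, 18, 21, 22, w, 23), (35, 18, 21, 37, w, 23), (35, 18, 22, 22, w, 23), (35, 18, 22, 37, w, 23), (35, 18, 29, 22, w, 23), (35, 18, 29, 37, w, 23), (35, 18, 36, 22, w, 23), (35, 18, 36, 37, w, 23), (38, 25, 18, 22, c, 38), (38, 25, 18, 22, z, 17), (38, 25, 18, 29, c, 38), (38, 25, 18, 29, z, 17), (38, 25, 18, 39, c, 38), (38, 25, 18, 39, z, 17), (38, 25, 27, 22, c, 38), (38, 25, 27, 22, z, 17), (38, 25, 27, 29, c, 38), (38, 25, 27, 29, z, 17), (38, 25, 27, 39, c, 38), (38, 25, 27, 39, z, 17), (38, 25, 28, 22, c, 38), (38, 25, 28, 22, z, 17), (38, 25, 28, 29, c, 38), (38, 25, 28, 29, z, 17), (38, 25, 28, 39, c, 38), (38, 25, 28, 39, z, 17), (38, 25, 39, 22, c, 38), (38, 25, 39, 22, z, 17), (38, 25, 39, 29, c, 38), (38, 25, 39, 29, z, 17), (38, 25, 39, 39, c, 38), (38, 25, 39, 39, z, 17)}
Apply σ_{G < B}; surviving tuples: {(35, 18, 16, 22, w, 23), (35, 18, 16, 37, w, 23), (35, 18, 21, 22, w, 23), (35, 18, 21, 37, w, 23), (35, 18, 22, 22, w, 23), (35, 18, 22, 37, w, 23), (35, 18, 29, 22, w, 23), (35, 18, 29, 37, w, 23), (35, 18, 36, 22, w, 23), (35, 18, 36, 37, w, 23), (38, 25, 18, 22, z, 17), (38, 25, 18, 29, z, 17), (38, 25, 18, 39, z, 17), (38, 25, 27, 22, z, 17), (38, 25, 27, 29, z, 17), (38, 25, 27, 39, z, 17), (38, 25, 28, 22, z, 17), (38, 25, 28, 29, z, 17), (38, 25, 28, 39, z, 17), (38, 25, 39, 22, z, 17), (38, 25, 39, 29, z, 17), (38, 25, 39, 39, z, 17)}
Apply σ_{A != 25}; surviving tuples: {(35, 18, 16, 22, w, 23), (35, 18, 16, 37, w, 23), (35, 18, 21, 22, w, 23), (35, 18, 21, 37, w, 23), (35, 18, 22, 22, w, 23), (35, 18, 22, 37, w, 23), (35, 18, 29, 22, w, 23), (35, 18, 29, 37, w, 23), (35, 18, 36, 22, w, 23), (35, 18, 36, 37, w, 23)}
Projecting to B, C, D (5 duplicate(s) eliminated): {(35, 16, w), (35, 21, w), (35, 22, w), (35, 29, w), (35, 36, w)}

{(35, 16, w), (35, 21, w), (35, 22, w), (35, 29, w), (35, 36, w)}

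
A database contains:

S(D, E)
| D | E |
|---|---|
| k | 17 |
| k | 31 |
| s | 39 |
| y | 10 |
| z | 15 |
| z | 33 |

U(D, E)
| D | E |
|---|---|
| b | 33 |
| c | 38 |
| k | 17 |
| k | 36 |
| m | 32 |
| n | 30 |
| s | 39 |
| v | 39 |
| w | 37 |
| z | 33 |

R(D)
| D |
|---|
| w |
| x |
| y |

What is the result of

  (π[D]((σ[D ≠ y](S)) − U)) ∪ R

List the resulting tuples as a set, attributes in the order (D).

{k, w, x, y, z}

Filtering on D ≠ y leaves {(k, 17), (k, 31), (s, 39), (z, 15), (z, 33)}.
Set difference of the two operands is {(k, 31), (z, 15)}.
Projecting to D: {k, z}
Set union of the two operands is {k, w, x, y, z}.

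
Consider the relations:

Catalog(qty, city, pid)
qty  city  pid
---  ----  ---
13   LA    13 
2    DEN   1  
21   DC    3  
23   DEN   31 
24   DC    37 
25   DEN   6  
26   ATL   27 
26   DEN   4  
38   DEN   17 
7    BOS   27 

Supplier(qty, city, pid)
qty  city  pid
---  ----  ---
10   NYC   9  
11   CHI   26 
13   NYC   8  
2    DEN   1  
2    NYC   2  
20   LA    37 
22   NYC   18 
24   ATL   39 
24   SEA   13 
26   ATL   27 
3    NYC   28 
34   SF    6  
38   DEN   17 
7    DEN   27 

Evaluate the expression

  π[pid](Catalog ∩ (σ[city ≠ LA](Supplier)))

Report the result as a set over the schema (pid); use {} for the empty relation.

{1, 17, 27}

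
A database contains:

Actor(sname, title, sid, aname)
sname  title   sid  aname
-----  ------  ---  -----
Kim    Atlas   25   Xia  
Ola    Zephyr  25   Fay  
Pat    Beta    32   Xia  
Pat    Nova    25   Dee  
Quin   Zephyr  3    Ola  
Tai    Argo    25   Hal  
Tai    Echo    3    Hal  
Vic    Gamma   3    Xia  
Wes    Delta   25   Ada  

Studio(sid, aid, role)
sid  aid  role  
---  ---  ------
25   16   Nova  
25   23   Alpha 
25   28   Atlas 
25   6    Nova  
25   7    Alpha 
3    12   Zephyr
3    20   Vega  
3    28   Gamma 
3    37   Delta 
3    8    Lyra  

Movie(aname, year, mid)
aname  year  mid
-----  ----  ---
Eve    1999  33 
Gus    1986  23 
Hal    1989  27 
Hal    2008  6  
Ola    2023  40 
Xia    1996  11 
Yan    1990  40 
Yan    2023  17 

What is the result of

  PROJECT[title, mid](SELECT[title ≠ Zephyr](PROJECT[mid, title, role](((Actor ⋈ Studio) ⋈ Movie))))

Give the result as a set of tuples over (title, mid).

Actor ⋈ Studio (natural join on sid): {(Kim, Atlas, 25, Xia, 16, Nova), (Kim, Atlas, 25, Xia, 23, Alpha), (Kim, Atlas, 25, Xia, 28, Atlas), (Kim, Atlas, 25, Xia, 6, Nova), (Kim, Atlas, 25, Xia, 7, Alpha), (Ola, Zephyr, 25, Fay, 16, Nova), (Ola, Zephyr, 25, Fay, 23, Alpha), (Ola, Zephyr, 25, Fay, 28, Atlas), (Ola, Zephyr, 25, Fay, 6, Nova), (Ola, Zephyr, 25, Fay, 7, Alpha), (Pat, Nova, 25, Dee, 16, Nova), (Pat, Nova, 25, Dee, 23, Alpha), (Pat, Nova, 25, Dee, 28, Atlas), (Pat, Nova, 25, Dee, 6, Nova), (Pat, Nova, 25, Dee, 7, Alpha), (Quin, Zephyr, 3, Ola, 12, Zephyr), (Quin, Zephyr, 3, Ola, 20, Vega), (Quin, Zephyr, 3, Ola, 28, Gamma), (Quin, Zephyr, 3, Ola, 37, Delta), (Quin, Zephyr, 3, Ola, 8, Lyra), (Tai, Argo, 25, Hal, 16, Nova), (Tai, Argo, 25, Hal, 23, Alpha), (Tai, Argo, 25, Hal, 28, Atlas), (Tai, Argo, 25, Hal, 6, Nova), (Tai, Argo, 25, Hal, 7, Alpha), (Tai, Echo, 3, Hal, 12, Zephyr), (Tai, Echo, 3, Hal, 20, Vega), (Tai, Echo, 3, Hal, 28, Gamma), (Tai, Echo, 3, Hal, 37, Delta), (Tai, Echo, 3, Hal, 8, Lyra), (Vic, Gamma, 3, Xia, 12, Zephyr), (Vic, Gamma, 3, Xia, 20, Vega), (Vic, Gamma, 3, Xia, 28, Gamma), (Vic, Gamma, 3, Xia, 37, Delta), (Vic, Gamma, 3, Xia, 8, Lyra), (Wes, Delta, 25, Ada, 16, Nova), (Wes, Delta, 25, Ada, 23, Alpha), (Wes, Delta, 25, Ada, 28, Atlas), (Wes, Delta, 25, Ada, 6, Nova), (Wes, Delta, 25, Ada, 7, Alpha)}
(Actor ⋈ Studio) ⋈ Movie (natural join on aname): {(Kim, Atlas, 25, Xia, 16, Nova, 1996, 11), (Kim, Atlas, 25, Xia, 23, Alpha, 1996, 11), (Kim, Atlas, 25, Xia, 28, Atlas, 1996, 11), (Kim, Atlas, 25, Xia, 6, Nova, 1996, 11), (Kim, Atlas, 25, Xia, 7, Alpha, 1996, 11), (Quin, Zephyr, 3, Ola, 12, Zephyr, 2023, 40), (Quin, Zephyr, 3, Ola, 20, Vega, 2023, 40), (Quin, Zephyr, 3, Ola, 28, Gamma, 2023, 40), (Quin, Zephyr, 3, Ola, 37, Delta, 2023, 40), (Quin, Zephyr, 3, Ola, 8, Lyra, 2023, 40), (Tai, Argo, 25, Hal, 16, Nova, 1989, 27), (Tai, Argo, 25, Hal, 16, Nova, 2008, 6), (Tai, Argo, 25, Hal, 23, Alpha, 1989, 27), (Tai, Argo, 25, Hal, 23, Alpha, 2008, 6), (Tai, Argo, 25, Hal, 28, Atlas, 1989, 27), (Tai, Argo, 25, Hal, 28, Atlas, 2008, 6), (Tai, Argo, 25, Hal, 6, Nova, 1989, 27), (Tai, Argo, 25, Hal, 6, Nova, 2008, 6), (Tai, Argo, 25, Hal, 7, Alpha, 1989, 27), (Tai, Argo, 25, Hal, 7, Alpha, 2008, 6), (Tai, Echo, 3, Hal, 12, Zephyr, 1989, 27), (Tai, Echo, 3, Hal, 12, Zephyr, 2008, 6), (Tai, Echo, 3, Hal, 20, Vega, 1989, 27), (Tai, Echo, 3, Hal, 20, Vega, 2008, 6), (Tai, Echo, 3, Hal, 28, Gamma, 1989, 27), (Tai, Echo, 3, Hal, 28, Gamma, 2008, 6), (Tai, Echo, 3, Hal, 37, Delta, 1989, 27), (Tai, Echo, 3, Hal, 37, Delta, 2008, 6), (Tai, Echo, 3, Hal, 8, Lyra, 1989, 27), (Tai, Echo, 3, Hal, 8, Lyra, 2008, 6), (Vic, Gamma, 3, Xia, 12, Zephyr, 1996, 11), (Vic, Gamma, 3, Xia, 20, Vega, 1996, 11), (Vic, Gamma, 3, Xia, 28, Gamma, 1996, 11), (Vic, Gamma, 3, Xia, 37, Delta, 1996, 11), (Vic, Gamma, 3, Xia, 8, Lyra, 1996, 11)}
Projecting to mid, title, role (6 duplicate(s) eliminated): {(11, Atlas, Alpha), (11, Atlas, Atlas), (11, Atlas, Nova), (11, Gamma, Delta), (11, Gamma, Gamma), (11, Gamma, Lyra), (11, Gamma, Vega), (11, Gamma, Zephyr), (27, Argo, Alpha), (27, Argo, Atlas), (27, Argo, Nova), (27, Echo, Delta), (27, Echo, Gamma), (27, Echo, Lyra), (27, Echo, Vega), (27, Echo, Zephyr), (40, Zephyr, Delta), (40, Zephyr, Gamma), (40, Zephyr, Lyra), (40, Zephyr, Vega), (40, Zephyr, Zephyr), (6, Argo, Alpha), (6, Argo, Atlas), (6, Argo, Nova), (6, Echo, Delta), (6, Echo, Gamma), (6, Echo, Lyra), (6, Echo, Vega), (6, Echo, Zephyr)}
Selection title ≠ Zephyr: {(11, Atlas, Alpha), (11, Atlas, Atlas), (11, Atlas, Nova), (11, Gamma, Delta), (11, Gamma, Gamma), (11, Gamma, Lyra), (11, Gamma, Vega), (11, Gamma, Zephyr), (27, Argo, Alpha), (27, Argo, Atlas), (27, Argo, Nova), (27, Echo, Delta), (27, Echo, Gamma), (27, Echo, Lyra), (27, Echo, Vega), (27, Echo, Zephyr), (6, Argo, Alpha), (6, Argo, Atlas), (6, Argo, Nova), (6, Echo, Delta), (6, Echo, Gamma), (6, Echo, Lyra), (6, Echo, Vega), (6, Echo, Zephyr)}
Projecting to title, mid (18 duplicate(s) eliminated): {(Argo, 27), (Argo, 6), (Atlas, 11), (Echo, 27), (Echo, 6), (Gamma, 11)}

{(Argo, 27), (Argo, 6), (Atlas, 11), (Echo, 27), (Echo, 6), (Gamma, 11)}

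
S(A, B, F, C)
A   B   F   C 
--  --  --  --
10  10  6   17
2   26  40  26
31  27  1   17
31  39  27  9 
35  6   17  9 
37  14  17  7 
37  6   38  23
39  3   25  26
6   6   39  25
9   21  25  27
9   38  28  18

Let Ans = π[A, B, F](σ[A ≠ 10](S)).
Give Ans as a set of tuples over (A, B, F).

Selection A ≠ 10: {(2, 26, 40, 26), (31, 27, 1, 17), (31, 39, 27, 9), (35, 6, 17, 9), (37, 14, 17, 7), (37, 6, 38, 23), (39, 3, 25, 26), (6, 6, 39, 25), (9, 21, 25, 27), (9, 38, 28, 18)}
π_{A, B, F} gives {(2, 26, 40), (31, 27, 1), (31, 39, 27), (35, 6, 17), (37, 14, 17), (37, 6, 38), (39, 3, 25), (6, 6, 39), (9, 21, 25), (9, 38, 28)}.

{(2, 26, 40), (31, 27, 1), (31, 39, 27), (35, 6, 17), (37, 14, 17), (37, 6, 38), (39, 3, 25), (6, 6, 39), (9, 21, 25), (9, 38, 28)}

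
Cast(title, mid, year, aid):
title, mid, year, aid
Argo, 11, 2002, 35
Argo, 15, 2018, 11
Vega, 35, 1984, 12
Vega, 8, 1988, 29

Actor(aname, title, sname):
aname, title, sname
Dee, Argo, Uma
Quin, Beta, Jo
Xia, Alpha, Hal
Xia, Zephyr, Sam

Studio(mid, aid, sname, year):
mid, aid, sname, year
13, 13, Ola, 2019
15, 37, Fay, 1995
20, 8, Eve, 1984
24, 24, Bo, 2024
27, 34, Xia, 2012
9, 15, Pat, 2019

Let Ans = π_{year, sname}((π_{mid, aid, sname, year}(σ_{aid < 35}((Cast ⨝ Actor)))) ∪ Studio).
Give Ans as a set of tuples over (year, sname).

{(1984, Eve), (1995, Fay), (2012, Xia), (2018, Uma), (2019, Ola), (2019, Pat), (2024, Bo)}

Joining Cast and Actor on title yields {(Argo, 11, 2002, 35, Dee, Uma), (Argo, 15, 2018, 11, Dee, Uma)}.
Filtering on aid < 35 leaves {(Argo, 15, 2018, 11, Dee, Uma)}.
Keep only column(s) mid, aid, sname, year: {(15, 11, Uma, 2018)}
Union: {(15, 11, Uma, 2018)} with {(13, 13, Ola, 2019), (15, 37, Fay, 1995), (20, 8, Eve, 1984), (24, 24, Bo, 2024), (27, 34, Xia, 2012), (9, 15, Pat, 2019)} → {(13, 13, Ola, 2019), (15, 11, Uma, 2018), (15, 37, Fay, 1995), (20, 8, Eve, 1984), (24, 24, Bo, 2024), (27, 34, Xia, 2012), (9, 15, Pat, 2019)}
Keep only column(s) year, sname: {(1984, Eve), (1995, Fay), (2012, Xia), (2018, Uma), (2019, Ola), (2019, Pat), (2024, Bo)}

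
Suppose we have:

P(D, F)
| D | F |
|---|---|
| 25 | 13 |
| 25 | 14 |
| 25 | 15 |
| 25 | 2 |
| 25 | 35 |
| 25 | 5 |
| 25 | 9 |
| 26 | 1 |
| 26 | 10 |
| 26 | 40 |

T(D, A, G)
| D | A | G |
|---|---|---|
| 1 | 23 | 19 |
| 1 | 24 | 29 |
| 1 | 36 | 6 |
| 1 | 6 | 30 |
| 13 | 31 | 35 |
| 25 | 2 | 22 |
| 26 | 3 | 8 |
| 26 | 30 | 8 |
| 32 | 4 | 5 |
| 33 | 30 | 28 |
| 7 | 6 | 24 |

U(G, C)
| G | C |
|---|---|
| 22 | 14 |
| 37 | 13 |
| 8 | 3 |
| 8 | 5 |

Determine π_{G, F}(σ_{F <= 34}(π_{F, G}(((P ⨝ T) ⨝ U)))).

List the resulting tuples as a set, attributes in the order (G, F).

{(22, 13), (22, 14), (22, 15), (22, 2), (22, 5), (22, 9), (8, 1), (8, 10)}

Natural join on D: {(25, 13, 2, 22), (25, 14, 2, 22), (25, 15, 2, 22), (25, 2, 2, 22), (25, 35, 2, 22), (25, 5, 2, 22), (25, 9, 2, 22), (26, 1, 3, 8), (26, 1, 30, 8), (26, 10, 3, 8), (26, 10, 30, 8), (26, 40, 3, 8), (26, 40, 30, 8)}
Natural join on G: {(25, 13, 2, 22, 14), (25, 14, 2, 22, 14), (25, 15, 2, 22, 14), (25, 2, 2, 22, 14), (25, 35, 2, 22, 14), (25, 5, 2, 22, 14), (25, 9, 2, 22, 14), (26, 1, 3, 8, 3), (26, 1, 3, 8, 5), (26, 1, 30, 8, 3), (26, 1, 30, 8, 5), (26, 10, 3, 8, 3), (26, 10, 3, 8, 5), (26, 10, 30, 8, 3), (26, 10, 30, 8, 5), (26, 40, 3, 8, 3), (26, 40, 3, 8, 5), (26, 40, 30, 8, 3), (26, 40, 30, 8, 5)}
π_{F, G} gives {(1, 8), (10, 8), (13, 22), (14, 22), (15, 22), (2, 22), (35, 22), (40, 8), (5, 22), (9, 22)} (9 duplicate(s) eliminated).
σ[F <= 34]: keep tuples satisfying F <= 34 → {(1, 8), (10, 8), (13, 22), (14, 22), (15, 22), (2, 22), (5, 22), (9, 22)}
π_{G, F} gives {(22, 13), (22, 14), (22, 15), (22, 2), (22, 5), (22, 9), (8, 1), (8, 10)}.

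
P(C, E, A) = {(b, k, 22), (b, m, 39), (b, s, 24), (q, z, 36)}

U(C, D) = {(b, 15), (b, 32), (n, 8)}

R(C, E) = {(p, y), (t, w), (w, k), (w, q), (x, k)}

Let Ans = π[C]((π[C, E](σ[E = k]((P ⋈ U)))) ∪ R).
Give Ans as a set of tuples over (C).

{b, p, t, w, x}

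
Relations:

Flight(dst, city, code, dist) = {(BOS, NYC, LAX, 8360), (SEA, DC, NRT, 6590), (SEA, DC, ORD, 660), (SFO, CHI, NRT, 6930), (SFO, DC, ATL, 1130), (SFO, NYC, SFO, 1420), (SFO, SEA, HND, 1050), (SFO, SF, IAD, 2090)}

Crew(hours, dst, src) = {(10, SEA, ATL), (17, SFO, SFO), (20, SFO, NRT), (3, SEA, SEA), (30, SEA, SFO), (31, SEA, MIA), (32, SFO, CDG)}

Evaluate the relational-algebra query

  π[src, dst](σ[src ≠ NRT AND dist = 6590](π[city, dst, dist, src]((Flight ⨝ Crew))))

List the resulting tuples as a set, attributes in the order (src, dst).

{(ATL, SEA), (MIA, SEA), (SEA, SEA), (SFO, SEA)}

Natural join on dst: {(SEA, DC, NRT, 6590, 10, ATL), (SEA, DC, NRT, 6590, 3, SEA), (SEA, DC, NRT, 6590, 30, SFO), (SEA, DC, NRT, 6590, 31, MIA), (SEA, DC, ORD, 660, 10, ATL), (SEA, DC, ORD, 660, 3, SEA), (SEA, DC, ORD, 660, 30, SFO), (SEA, DC, ORD, 660, 31, MIA), (SFO, CHI, NRT, 6930, 17, SFO), (SFO, CHI, NRT, 6930, 20, NRT), (SFO, CHI, NRT, 6930, 32, CDG), (SFO, DC, ATL, 1130, 17, SFO), (SFO, DC, ATL, 1130, 20, NRT), (SFO, DC, ATL, 1130, 32, CDG), (SFO, NYC, SFO, 1420, 17, SFO), (SFO, NYC, SFO, 1420, 20, NRT), (SFO, NYC, SFO, 1420, 32, CDG), (SFO, SEA, HND, 1050, 17, SFO), (SFO, SEA, HND, 1050, 20, NRT), (SFO, SEA, HND, 1050, 32, CDG), (SFO, SF, IAD, 2090, 17, SFO), (SFO, SF, IAD, 2090, 20, NRT), (SFO, SF, IAD, 2090, 32, CDG)}
π_{city, dst, dist, src} gives {(CHI, SFO, 6930, CDG), (CHI, SFO, 6930, NRT), (CHI, SFO, 6930, SFO), (DC, SEA, 6590, ATL), (DC, SEA, 6590, MIA), (DC, SEA, 6590, SEA), (DC, SEA, 6590, SFO), (DC, SEA, 660, ATL), (DC, SEA, 660, MIA), (DC, SEA, 660, SEA), (DC, SEA, 660, SFO), (DC, SFO, 1130, CDG), (DC, SFO, 1130, NRT), (DC, SFO, 1130, SFO), (NYC, SFO, 1420, CDG), (NYC, SFO, 1420, NRT), (NYC, SFO, 1420, SFO), (SEA, SFO, 1050, CDG), (SEA, SFO, 1050, NRT), (SEA, SFO, 1050, SFO), (SF, SFO, 2090, CDG), (SF, SFO, 2090, NRT), (SF, SFO, 2090, SFO)}.
σ[src ≠ NRT AND dist = 6590]: keep tuples satisfying src ≠ NRT AND dist = 6590 → {(DC, SEA, 6590, ATL), (DC, SEA, 6590, MIA), (DC, SEA, 6590, SEA), (DC, SEA, 6590, SFO)}
π_{src, dst} gives {(ATL, SEA), (MIA, SEA), (SEA, SEA), (SFO, SEA)}.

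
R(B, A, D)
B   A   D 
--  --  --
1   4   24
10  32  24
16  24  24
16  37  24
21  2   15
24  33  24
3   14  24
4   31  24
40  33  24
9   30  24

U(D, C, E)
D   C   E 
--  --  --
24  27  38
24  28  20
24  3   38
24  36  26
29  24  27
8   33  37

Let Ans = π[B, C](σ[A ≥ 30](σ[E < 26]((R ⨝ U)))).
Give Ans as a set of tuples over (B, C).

{(10, 28), (16, 28), (24, 28), (4, 28), (40, 28), (9, 28)}

Joining R and U on D yields {(1, 4, 24, 27, 38), (1, 4, 24, 28, 20), (1, 4, 24, 3, 38), (1, 4, 24, 36, 26), (10, 32, 24, 27, 38), (10, 32, 24, 28, 20), (10, 32, 24, 3, 38), (10, 32, 24, 36, 26), (16, 24, 24, 27, 38), (16, 24, 24, 28, 20), (16, 24, 24, 3, 38), (16, 24, 24, 36, 26), (16, 37, 24, 27, 38), (16, 37, 24, 28, 20), (16, 37, 24, 3, 38), (16, 37, 24, 36, 26), (24, 33, 24, 27, 38), (24, 33, 24, 28, 20), (24, 33, 24, 3, 38), (24, 33, 24, 36, 26), (3, 14, 24, 27, 38), (3, 14, 24, 28, 20), (3, 14, 24, 3, 38), (3, 14, 24, 36, 26), (4, 31, 24, 27, 38), (4, 31, 24, 28, 20), (4, 31, 24, 3, 38), (4, 31, 24, 36, 26), (40, 33, 24, 27, 38), (40, 33, 24, 28, 20), (40, 33, 24, 3, 38), (40, 33, 24, 36, 26), (9, 30, 24, 27, 38), (9, 30, 24, 28, 20), (9, 30, 24, 3, 38), (9, 30, 24, 36, 26)}.
Selection E < 26: {(1, 4, 24, 28, 20), (10, 32, 24, 28, 20), (16, 24, 24, 28, 20), (16, 37, 24, 28, 20), (24, 33, 24, 28, 20), (3, 14, 24, 28, 20), (4, 31, 24, 28, 20), (40, 33, 24, 28, 20), (9, 30, 24, 28, 20)}
Selection A ≥ 30: {(10, 32, 24, 28, 20), (16, 37, 24, 28, 20), (24, 33, 24, 28, 20), (4, 31, 24, 28, 20), (40, 33, 24, 28, 20), (9, 30, 24, 28, 20)}
Keep only column(s) B, C: {(10, 28), (16, 28), (24, 28), (4, 28), (40, 28), (9, 28)}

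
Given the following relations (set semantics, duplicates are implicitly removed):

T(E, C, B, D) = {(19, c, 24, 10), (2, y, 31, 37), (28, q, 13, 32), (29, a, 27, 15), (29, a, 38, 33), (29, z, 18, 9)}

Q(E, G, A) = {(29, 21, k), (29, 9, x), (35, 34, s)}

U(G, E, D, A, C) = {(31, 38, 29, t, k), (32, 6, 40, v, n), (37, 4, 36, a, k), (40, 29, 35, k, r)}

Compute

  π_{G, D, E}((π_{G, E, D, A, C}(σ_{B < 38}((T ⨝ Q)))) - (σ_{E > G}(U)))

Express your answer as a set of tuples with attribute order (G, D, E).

Natural join on E: {(29, a, 27, 15, 21, k), (29, a, 27, 15, 9, x), (29, a, 38, 33, 21, k), (29, a, 38, 33, 9, x), (29, z, 18, 9, 21, k), (29, z, 18, 9, 9, x)}
σ[B < 38]: keep tuples satisfying B < 38 → {(29, a, 27, 15, 21, k), (29, a, 27, 15, 9, x), (29, z, 18, 9, 21, k), (29, z, 18, 9, 9, x)}
π_{G, E, D, A, C} gives {(21, 29, 15, k, a), (21, 29, 9, k, z), (9, 29, 15, x, a), (9, 29, 9, x, z)}.
σ[E > G]: keep tuples satisfying E > G → {(31, 38, 29, t, k)}
Taking the difference: {(21, 29, 15, k, a), (21, 29, 9, k, z), (9, 29, 15, x, a), (9, 29, 9, x, z)}
π_{G, D, E} gives {(21, 15, 29), (21, 9, 29), (9, 15, 29), (9, 9, 29)}.

{(21, 15, 29), (21, 9, 29), (9, 15, 29), (9, 9, 29)}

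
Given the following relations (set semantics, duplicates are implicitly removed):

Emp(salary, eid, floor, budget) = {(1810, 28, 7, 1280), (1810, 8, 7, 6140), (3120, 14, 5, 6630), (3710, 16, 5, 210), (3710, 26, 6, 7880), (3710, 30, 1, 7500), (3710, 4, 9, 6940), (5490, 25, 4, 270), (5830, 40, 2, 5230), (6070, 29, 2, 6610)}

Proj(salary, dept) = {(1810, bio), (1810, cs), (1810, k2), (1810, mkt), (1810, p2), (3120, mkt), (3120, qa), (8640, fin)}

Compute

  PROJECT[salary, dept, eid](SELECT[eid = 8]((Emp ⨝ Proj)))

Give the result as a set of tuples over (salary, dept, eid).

{(1810, bio, 8), (1810, cs, 8), (1810, k2, 8), (1810, mkt, 8), (1810, p2, 8)}

Joining Emp and Proj on salary yields {(1810, 28, 7, 1280, bio), (1810, 28, 7, 1280, cs), (1810, 28, 7, 1280, k2), (1810, 28, 7, 1280, mkt), (1810, 28, 7, 1280, p2), (1810, 8, 7, 6140, bio), (1810, 8, 7, 6140, cs), (1810, 8, 7, 6140, k2), (1810, 8, 7, 6140, mkt), (1810, 8, 7, 6140, p2), (3120, 14, 5, 6630, mkt), (3120, 14, 5, 6630, qa)}.
Selection eid = 8: {(1810, 8, 7, 6140, bio), (1810, 8, 7, 6140, cs), (1810, 8, 7, 6140, k2), (1810, 8, 7, 6140, mkt), (1810, 8, 7, 6140, p2)}
π[salary, dept, eid]: project onto (salary, dept, eid) → {(1810, bio, 8), (1810, cs, 8), (1810, k2, 8), (1810, mkt, 8), (1810, p2, 8)}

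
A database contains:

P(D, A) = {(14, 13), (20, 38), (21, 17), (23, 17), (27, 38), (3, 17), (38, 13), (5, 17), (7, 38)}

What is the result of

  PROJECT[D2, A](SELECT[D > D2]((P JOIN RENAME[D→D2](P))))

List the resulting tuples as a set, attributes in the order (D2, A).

{(14, 13), (20, 38), (21, 17), (3, 17), (5, 17), (7, 38)}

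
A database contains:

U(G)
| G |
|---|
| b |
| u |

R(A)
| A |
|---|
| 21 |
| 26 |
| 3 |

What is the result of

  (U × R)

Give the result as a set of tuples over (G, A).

{(b, 21), (b, 26), (b, 3), (u, 21), (u, 26), (u, 3)}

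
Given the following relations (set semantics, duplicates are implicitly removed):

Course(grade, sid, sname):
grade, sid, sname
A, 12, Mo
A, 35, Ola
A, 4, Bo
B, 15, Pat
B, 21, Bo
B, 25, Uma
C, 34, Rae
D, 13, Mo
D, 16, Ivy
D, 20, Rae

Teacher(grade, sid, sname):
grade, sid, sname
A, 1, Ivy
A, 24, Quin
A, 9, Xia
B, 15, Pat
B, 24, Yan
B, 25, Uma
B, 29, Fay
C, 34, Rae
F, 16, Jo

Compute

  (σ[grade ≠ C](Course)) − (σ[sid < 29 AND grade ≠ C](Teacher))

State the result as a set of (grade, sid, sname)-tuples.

{(A, 12, Mo), (A, 35, Ola), (A, 4, Bo), (B, 21, Bo), (D, 13, Mo), (D, 16, Ivy), (D, 20, Rae)}

Apply σ_{grade ≠ C}; surviving tuples: {(A, 12, Mo), (A, 35, Ola), (A, 4, Bo), (B, 15, Pat), (B, 21, Bo), (B, 25, Uma), (D, 13, Mo), (D, 16, Ivy), (D, 20, Rae)}
Apply σ_{sid < 29 AND grade ≠ C}; surviving tuples: {(A, 1, Ivy), (A, 24, Quin), (A, 9, Xia), (B, 15, Pat), (B, 24, Yan), (B, 25, Uma), (F, 16, Jo)}
Difference: {(A, 12, Mo), (A, 35, Ola), (A, 4, Bo), (B, 15, Pat), (B, 21, Bo), (B, 25, Uma), (D, 13, Mo), (D, 16, Ivy), (D, 20, Rae)} with {(A, 1, Ivy), (A, 24, Quin), (A, 9, Xia), (B, 15, Pat), (B, 24, Yan), (B, 25, Uma), (F, 16, Jo)} → {(A, 12, Mo), (A, 35, Ola), (A, 4, Bo), (B, 21, Bo), (D, 13, Mo), (D, 16, Ivy), (D, 20, Rae)}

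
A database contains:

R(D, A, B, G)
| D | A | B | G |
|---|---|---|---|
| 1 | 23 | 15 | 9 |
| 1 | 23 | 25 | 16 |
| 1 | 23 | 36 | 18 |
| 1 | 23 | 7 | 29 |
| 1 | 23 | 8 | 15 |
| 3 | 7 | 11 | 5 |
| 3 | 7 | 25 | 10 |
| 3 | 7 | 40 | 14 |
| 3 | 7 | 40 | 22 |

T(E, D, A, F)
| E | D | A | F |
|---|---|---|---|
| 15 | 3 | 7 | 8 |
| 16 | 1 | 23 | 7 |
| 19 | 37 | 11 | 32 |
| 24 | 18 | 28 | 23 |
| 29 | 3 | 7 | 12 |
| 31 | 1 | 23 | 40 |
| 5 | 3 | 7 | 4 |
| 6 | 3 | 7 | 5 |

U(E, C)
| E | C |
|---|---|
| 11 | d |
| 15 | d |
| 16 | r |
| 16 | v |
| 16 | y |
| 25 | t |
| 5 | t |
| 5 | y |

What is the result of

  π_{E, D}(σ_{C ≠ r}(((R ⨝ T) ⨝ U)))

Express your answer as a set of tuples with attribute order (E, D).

Natural join on D, A: {(1, 23, 15, 9, 16, 7), (1, 23, 15, 9, 31, 40), (1, 23, 25, 16, 16, 7), (1, 23, 25, 16, 31, 40), (1, 23, 36, 18, 16, 7), (1, 23, 36, 18, 31, 40), (1, 23, 7, 29, 16, 7), (1, 23, 7, 29, 31, 40), (1, 23, 8, 15, 16, 7), (1, 23, 8, 15, 31, 40), (3, 7, 11, 5, 15, 8), (3, 7, 11, 5, 29, 12), (3, 7, 11, 5, 5, 4), (3, 7, 11, 5, 6, 5), (3, 7, 25, 10, 15, 8), (3, 7, 25, 10, 29, 12), (3, 7, 25, 10, 5, 4), (3, 7, 25, 10, 6, 5), (3, 7, 40, 14, 15, 8), (3, 7, 40, 14, 29, 12), (3, 7, 40, 14, 5, 4), (3, 7, 40, 14, 6, 5), (3, 7, 40, 22, 15, 8), (3, 7, 40, 22, 29, 12), (3, 7, 40, 22, 5, 4), (3, 7, 40, 22, 6, 5)}
Natural join on E: {(1, 23, 15, 9, 16, 7, r), (1, 23, 15, 9, 16, 7, v), (1, 23, 15, 9, 16, 7, y), (1, 23, 25, 16, 16, 7, r), (1, 23, 25, 16, 16, 7, v), (1, 23, 25, 16, 16, 7, y), (1, 23, 36, 18, 16, 7, r), (1, 23, 36, 18, 16, 7, v), (1, 23, 36, 18, 16, 7, y), (1, 23, 7, 29, 16, 7, r), (1, 23, 7, 29, 16, 7, v), (1, 23, 7, 29, 16, 7, y), (1, 23, 8, 15, 16, 7, r), (1, 23, 8, 15, 16, 7, v), (1, 23, 8, 15, 16, 7, y), (3, 7, 11, 5, 15, 8, d), (3, 7, 11, 5, 5, 4, t), (3, 7, 11, 5, 5, 4, y), (3, 7, 25, 10, 15, 8, d), (3, 7, 25, 10, 5, 4, t), (3, 7, 25, 10, 5, 4, y), (3, 7, 40, 14, 15, 8, d), (3, 7, 40, 14, 5, 4, t), (3, 7, 40, 14, 5, 4, y), (3, 7, 40, 22, 15, 8, d), (3, 7, 40, 22, 5, 4, t), (3, 7, 40, 22, 5, 4, y)}
σ[C ≠ r]: keep tuples satisfying C ≠ r → {(1, 23, 15, 9, 16, 7, v), (1, 23, 15, 9, 16, 7, y), (1, 23, 25, 16, 16, 7, v), (1, 23, 25, 16, 16, 7, y), (1, 23, 36, 18, 16, 7, v), (1, 23, 36, 18, 16, 7, y), (1, 23, 7, 29, 16, 7, v), (1, 23, 7, 29, 16, 7, y), (1, 23, 8, 15, 16, 7, v), (1, 23, 8, 15, 16, 7, y), (3, 7, 11, 5, 15, 8, d), (3, 7, 11, 5, 5, 4, t), (3, 7, 11, 5, 5, 4, y), (3, 7, 25, 10, 15, 8, d), (3, 7, 25, 10, 5, 4, t), (3, 7, 25, 10, 5, 4, y), (3, 7, 40, 14, 15, 8, d), (3, 7, 40, 14, 5, 4, t), (3, 7, 40, 14, 5, 4, y), (3, 7, 40, 22, 15, 8, d), (3, 7, 40, 22, 5, 4, t), (3, 7, 40, 22, 5, 4, y)}
Projecting to E, D (19 duplicate(s) eliminated): {(15, 3), (16, 1), (5, 3)}

{(15, 3), (16, 1), (5, 3)}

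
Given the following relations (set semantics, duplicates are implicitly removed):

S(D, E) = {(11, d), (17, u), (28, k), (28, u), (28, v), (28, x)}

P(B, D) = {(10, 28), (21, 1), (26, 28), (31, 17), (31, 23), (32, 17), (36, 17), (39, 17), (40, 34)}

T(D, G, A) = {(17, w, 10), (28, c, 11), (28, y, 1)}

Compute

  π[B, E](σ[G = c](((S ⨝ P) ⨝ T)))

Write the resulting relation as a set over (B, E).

{(10, k), (10, u), (10, v), (10, x), (26, k), (26, u), (26, v), (26, x)}

Natural join on D: {(17, u, 31), (17, u, 32), (17, u, 36), (17, u, 39), (28, k, 10), (28, k, 26), (28, u, 10), (28, u, 26), (28, v, 10), (28, v, 26), (28, x, 10), (28, x, 26)}
Natural join on D: {(17, u, 31, w, 10), (17, u, 32, w, 10), (17, u, 36, w, 10), (17, u, 39, w, 10), (28, k, 10, c, 11), (28, k, 10, y, 1), (28, k, 26, c, 11), (28, k, 26, y, 1), (28, u, 10, c, 11), (28, u, 10, y, 1), (28, u, 26, c, 11), (28, u, 26, y, 1), (28, v, 10, c, 11), (28, v, 10, y, 1), (28, v, 26, c, 11), (28, v, 26, y, 1), (28, x, 10, c, 11), (28, x, 10, y, 1), (28, x, 26, c, 11), (28, x, 26, y, 1)}
Apply σ_{G = c}; surviving tuples: {(28, k, 10, c, 11), (28, k, 26, c, 11), (28, u, 10, c, 11), (28, u, 26, c, 11), (28, v, 10, c, 11), (28, v, 26, c, 11), (28, x, 10, c, 11), (28, x, 26, c, 11)}
Keep only column(s) B, E: {(10, k), (10, u), (10, v), (10, x), (26, k), (26, u), (26, v), (26, x)}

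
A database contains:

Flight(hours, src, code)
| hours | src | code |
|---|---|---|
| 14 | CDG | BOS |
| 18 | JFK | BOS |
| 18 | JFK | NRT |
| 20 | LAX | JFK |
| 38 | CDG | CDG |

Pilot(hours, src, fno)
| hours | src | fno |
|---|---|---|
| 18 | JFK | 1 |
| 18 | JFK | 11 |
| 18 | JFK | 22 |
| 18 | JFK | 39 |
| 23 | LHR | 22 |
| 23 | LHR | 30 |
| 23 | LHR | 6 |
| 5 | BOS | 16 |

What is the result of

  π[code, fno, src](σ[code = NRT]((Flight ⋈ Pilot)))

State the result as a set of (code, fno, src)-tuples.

Natural join on hours, src: {(18, JFK, BOS, 1), (18, JFK, BOS, 11), (18, JFK, BOS, 22), (18, JFK, BOS, 39), (18, JFK, NRT, 1), (18, JFK, NRT, 11), (18, JFK, NRT, 22), (18, JFK, NRT, 39)}
σ[code = NRT]: keep tuples satisfying code = NRT → {(18, JFK, NRT, 1), (18, JFK, NRT, 11), (18, JFK, NRT, 22), (18, JFK, NRT, 39)}
π[code, fno, src]: project onto (code, fno, src) → {(NRT, 1, JFK), (NRT, 11, JFK), (NRT, 22, JFK), (NRT, 39, JFK)}

{(NRT, 1, JFK), (NRT, 11, JFK), (NRT, 22, JFK), (NRT, 39, JFK)}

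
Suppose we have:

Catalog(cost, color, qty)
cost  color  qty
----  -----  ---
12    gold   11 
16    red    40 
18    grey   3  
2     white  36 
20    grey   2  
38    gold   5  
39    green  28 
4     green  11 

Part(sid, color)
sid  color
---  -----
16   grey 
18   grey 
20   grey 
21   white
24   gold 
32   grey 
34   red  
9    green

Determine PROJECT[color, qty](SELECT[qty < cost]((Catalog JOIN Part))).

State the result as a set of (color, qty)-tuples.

{(gold, 11), (gold, 5), (green, 28), (grey, 2), (grey, 3)}

Catalog ⋈ Part (natural join on color): {(12, gold, 11, 24), (16, red, 40, 34), (18, grey, 3, 16), (18, grey, 3, 18), (18, grey, 3, 20), (18, grey, 3, 32), (2, white, 36, 21), (20, grey, 2, 16), (20, grey, 2, 18), (20, grey, 2, 20), (20, grey, 2, 32), (38, gold, 5, 24), (39, green, 28, 9), (4, green, 11, 9)}
Apply σ_{qty < cost}; surviving tuples: {(12, gold, 11, 24), (18, grey, 3, 16), (18, grey, 3, 18), (18, grey, 3, 20), (18, grey, 3, 32), (20, grey, 2, 16), (20, grey, 2, 18), (20, grey, 2, 20), (20, grey, 2, 32), (38, gold, 5, 24), (39, green, 28, 9)}
π_{color, qty} gives {(gold, 11), (gold, 5), (green, 28), (grey, 2), (grey, 3)} (6 duplicate(s) eliminated).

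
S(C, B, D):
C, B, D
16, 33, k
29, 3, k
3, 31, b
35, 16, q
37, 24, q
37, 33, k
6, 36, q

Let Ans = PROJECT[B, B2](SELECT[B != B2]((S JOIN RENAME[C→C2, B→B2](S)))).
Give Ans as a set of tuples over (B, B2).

ρ[C→C2, B→B2]: schema becomes (C2, B2, D); tuples unchanged.
Natural join on D: {(16, 33, k, 16, 33), (16, 33, k, 29, 3), (16, 33, k, 37, 33), (29, 3, k, 16, 33), (29, 3, k, 29, 3), (29, 3, k, 37, 33), (3, 31, b, 3, 31), (35, 16, q, 35, 16), (35, 16, q, 37, 24), (35, 16, q, 6, 36), (37, 24, q, 35, 16), (37, 24, q, 37, 24), (37, 24, q, 6, 36), (37, 33, k, 16, 33), (37, 33, k, 29, 3), (37, 33, k, 37, 33), (6, 36, q, 35, 16), (6, 36, q, 37, 24), (6, 36, q, 6, 36)}
σ[B != B2]: keep tuples satisfying B != B2 → {(16, 33, k, 29, 3), (29, 3, k, 16, 33), (29, 3, k, 37, 33), (35, 16, q, 37, 24), (35, 16, q, 6, 36), (37, 24, q, 35, 16), (37, 24, q, 6, 36), (37, 33, k, 29, 3), (6, 36, q, 35, 16), (6, 36, q, 37, 24)}
Keep only column(s) B, B2 (2 duplicate(s) eliminated): {(16, 24), (16, 36), (24, 16), (24, 36), (3, 33), (33, 3), (36, 16), (36, 24)}

{(16, 24), (16, 36), (24, 16), (24, 36), (3, 33), (33, 3), (36, 16), (36, 24)}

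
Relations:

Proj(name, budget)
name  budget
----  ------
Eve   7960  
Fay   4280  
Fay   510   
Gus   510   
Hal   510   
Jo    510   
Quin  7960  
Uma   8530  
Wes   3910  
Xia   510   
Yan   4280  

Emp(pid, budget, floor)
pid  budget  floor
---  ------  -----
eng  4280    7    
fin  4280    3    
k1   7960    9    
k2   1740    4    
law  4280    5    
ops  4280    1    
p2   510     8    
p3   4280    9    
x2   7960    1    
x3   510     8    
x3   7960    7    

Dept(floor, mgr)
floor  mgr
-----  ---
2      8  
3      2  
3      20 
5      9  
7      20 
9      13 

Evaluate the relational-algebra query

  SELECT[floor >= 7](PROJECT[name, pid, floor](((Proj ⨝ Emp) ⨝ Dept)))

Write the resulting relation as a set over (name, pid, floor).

{(Eve, k1, 9), (Eve, x3, 7), (Fay, eng, 7), (Fay, p3, 9), (Quin, k1, 9), (Quin, x3, 7), (Yan, eng, 7), (Yan, p3, 9)}

Joining Proj and Emp on budget yields {(Eve, 7960, k1, 9), (Eve, 7960, x2, 1), (Eve, 7960, x3, 7), (Fay, 4280, eng, 7), (Fay, 4280, fin, 3), (Fay, 4280, law, 5), (Fay, 4280, ops, 1), (Fay, 4280, p3, 9), (Fay, 510, p2, 8), (Fay, 510, x3, 8), (Gus, 510, p2, 8), (Gus, 510, x3, 8), (Hal, 510, p2, 8), (Hal, 510, x3, 8), (Jo, 510, p2, 8), (Jo, 510, x3, 8), (Quin, 7960, k1, 9), (Quin, 7960, x2, 1), (Quin, 7960, x3, 7), (Xia, 510, p2, 8), (Xia, 510, x3, 8), (Yan, 4280, eng, 7), (Yan, 4280, fin, 3), (Yan, 4280, law, 5), (Yan, 4280, ops, 1), (Yan, 4280, p3, 9)}.
Joining (Proj ⨝ Emp) and Dept on floor yields {(Eve, 7960, k1, 9, 13), (Eve, 7960, x3, 7, 20), (Fay, 4280, eng, 7, 20), (Fay, 4280, fin, 3, 2), (Fay, 4280, fin, 3, 20), (Fay, 4280, law, 5, 9), (Fay, 4280, p3, 9, 13), (Quin, 7960, k1, 9, 13), (Quin, 7960, x3, 7, 20), (Yan, 4280, eng, 7, 20), (Yan, 4280, fin, 3, 2), (Yan, 4280, fin, 3, 20), (Yan, 4280, law, 5, 9), (Yan, 4280, p3, 9, 13)}.
Keep only column(s) name, pid, floor (2 duplicate(s) eliminated): {(Eve, k1, 9), (Eve, x3, 7), (Fay, eng, 7), (Fay, fin, 3), (Fay, law, 5), (Fay, p3, 9), (Quin, k1, 9), (Quin, x3, 7), (Yan, eng, 7), (Yan, fin, 3), (Yan, law, 5), (Yan, p3, 9)}
Apply σ_{floor >= 7}; surviving tuples: {(Eve, k1, 9), (Eve, x3, 7), (Fay, eng, 7), (Fay, p3, 9), (Quin, k1, 9), (Quin, x3, 7), (Yan, eng, 7), (Yan, p3, 9)}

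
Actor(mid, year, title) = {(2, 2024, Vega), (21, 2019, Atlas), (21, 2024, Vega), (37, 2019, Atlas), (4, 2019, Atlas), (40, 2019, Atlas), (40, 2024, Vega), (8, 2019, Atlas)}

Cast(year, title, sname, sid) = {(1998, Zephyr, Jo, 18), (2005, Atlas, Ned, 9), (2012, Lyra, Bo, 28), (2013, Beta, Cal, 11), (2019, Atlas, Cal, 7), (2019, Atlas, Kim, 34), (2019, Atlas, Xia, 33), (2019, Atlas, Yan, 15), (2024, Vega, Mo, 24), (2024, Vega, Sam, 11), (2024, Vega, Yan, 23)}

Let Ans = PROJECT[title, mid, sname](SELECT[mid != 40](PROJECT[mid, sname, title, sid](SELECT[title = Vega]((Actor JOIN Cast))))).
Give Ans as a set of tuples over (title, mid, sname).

{(Vega, 2, Mo), (Vega, 2, Sam), (Vega, 2, Yan), (Vega, 21, Mo), (Vega, 21, Sam), (Vega, 21, Yan)}

Actor ⋈ Cast (natural join on year, title): {(2, 2024, Vega, Mo, 24), (2, 2024, Vega, Sam, 11), (2, 2024, Vega, Yan, 23), (21, 2019, Atlas, Cal, 7), (21, 2019, Atlas, Kim, 34), (21, 2019, Atlas, Xia, 33), (21, 2019, Atlas, Yan, 15), (21, 2024, Vega, Mo, 24), (21, 2024, Vega, Sam, 11), (21, 2024, Vega, Yan, 23), (37, 2019, Atlas, Cal, 7), (37, 2019, Atlas, Kim, 34), (37, 2019, Atlas, Xia, 33), (37, 2019, Atlas, Yan, 15), (4, 2019, Atlas, Cal, 7), (4, 2019, Atlas, Kim, 34), (4, 2019, Atlas, Xia, 33), (4, 2019, Atlas, Yan, 15), (40, 2019, Atlas, Cal, 7), (40, 2019, Atlas, Kim, 34), (40, 2019, Atlas, Xia, 33), (40, 2019, Atlas, Yan, 15), (40, 2024, Vega, Mo, 24), (40, 2024, Vega, Sam, 11), (40, 2024, Vega, Yan, 23), (8, 2019, Atlas, Cal, 7), (8, 2019, Atlas, Kim, 34), (8, 2019, Atlas, Xia, 33), (8, 2019, Atlas, Yan, 15)}
Apply σ_{title = Vega}; surviving tuples: {(2, 2024, Vega, Mo, 24), (2, 2024, Vega, Sam, 11), (2, 2024, Vega, Yan, 23), (21, 2024, Vega, Mo, 24), (21, 2024, Vega, Sam, 11), (21, 2024, Vega, Yan, 23), (40, 2024, Vega, Mo, 24), (40, 2024, Vega, Sam, 11), (40, 2024, Vega, Yan, 23)}
Projecting to mid, sname, title, sid: {(2, Mo, Vega, 24), (2, Sam, Vega, 11), (2, Yan, Vega, 23), (21, Mo, Vega, 24), (21, Sam, Vega, 11), (21, Yan, Vega, 23), (40, Mo, Vega, 24), (40, Sam, Vega, 11), (40, Yan, Vega, 23)}
Apply σ_{mid != 40}; surviving tuples: {(2, Mo, Vega, 24), (2, Sam, Vega, 11), (2, Yan, Vega, 23), (21, Mo, Vega, 24), (21, Sam, Vega, 11), (21, Yan, Vega, 23)}
Projecting to title, mid, sname: {(Vega, 2, Mo), (Vega, 2, Sam), (Vega, 2, Yan), (Vega, 21, Mo), (Vega, 21, Sam), (Vega, 21, Yan)}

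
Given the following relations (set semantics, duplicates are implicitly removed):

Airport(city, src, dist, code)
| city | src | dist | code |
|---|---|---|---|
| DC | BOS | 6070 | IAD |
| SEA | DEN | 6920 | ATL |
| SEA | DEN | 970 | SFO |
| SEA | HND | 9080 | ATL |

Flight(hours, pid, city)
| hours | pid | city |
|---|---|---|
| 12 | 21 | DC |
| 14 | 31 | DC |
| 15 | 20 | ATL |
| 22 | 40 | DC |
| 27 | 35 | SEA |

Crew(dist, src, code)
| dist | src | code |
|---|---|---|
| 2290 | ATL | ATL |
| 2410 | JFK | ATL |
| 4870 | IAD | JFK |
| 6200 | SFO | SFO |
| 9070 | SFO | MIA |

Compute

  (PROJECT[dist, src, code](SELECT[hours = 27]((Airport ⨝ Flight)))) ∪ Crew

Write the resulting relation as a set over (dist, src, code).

{(2290, ATL, ATL), (2410, JFK, ATL), (4870, IAD, JFK), (6200, SFO, SFO), (6920, DEN, ATL), (9070, SFO, MIA), (9080, HND, ATL), (970, DEN, SFO)}

Airport ⋈ Flight (natural join on city): {(DC, BOS, 6070, IAD, 12, 21), (DC, BOS, 6070, IAD, 14, 31), (DC, BOS, 6070, IAD, 22, 40), (SEA, DEN, 6920, ATL, 27, 35), (SEA, DEN, 970, SFO, 27, 35), (SEA, HND, 9080, ATL, 27, 35)}
Apply σ_{hours = 27}; surviving tuples: {(SEA, DEN, 6920, ATL, 27, 35), (SEA, DEN, 970, SFO, 27, 35), (SEA, HND, 9080, ATL, 27, 35)}
Projecting to dist, src, code: {(6920, DEN, ATL), (9080, HND, ATL), (970, DEN, SFO)}
Set union of the two operands is {(2290, ATL, ATL), (2410, JFK, ATL), (4870, IAD, JFK), (6200, SFO, SFO), (6920, DEN, ATL), (9070, SFO, MIA), (9080, HND, ATL), (970, DEN, SFO)}.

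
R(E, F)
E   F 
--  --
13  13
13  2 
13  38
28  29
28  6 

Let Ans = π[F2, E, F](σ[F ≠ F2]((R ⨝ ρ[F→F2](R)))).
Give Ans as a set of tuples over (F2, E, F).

{(13, 13, 2), (13, 13, 38), (2, 13, 13), (2, 13, 38), (29, 28, 6), (38, 13, 13), (38, 13, 2), (6, 28, 29)}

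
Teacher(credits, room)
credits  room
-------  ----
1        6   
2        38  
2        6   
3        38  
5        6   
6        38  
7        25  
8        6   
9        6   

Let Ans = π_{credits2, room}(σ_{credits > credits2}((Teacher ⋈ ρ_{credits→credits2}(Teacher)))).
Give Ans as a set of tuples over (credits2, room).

{(1, 6), (2, 38), (2, 6), (3, 38), (5, 6), (8, 6)}

ρ[credits→credits2]: schema becomes (credits2, room); tuples unchanged.
Teacher ⋈ ρ_{credits→credits2}(Teacher) (natural join on room): {(1, 6, 1), (1, 6, 2), (1, 6, 5), (1, 6, 8), (1, 6, 9), (2, 38, 2), (2, 38, 3), (2, 38, 6), (2, 6, 1), (2, 6, 2), (2, 6, 5), (2, 6, 8), (2, 6, 9), (3, 38, 2), (3, 38, 3), (3, 38, 6), (5, 6, 1), (5, 6, 2), (5, 6, 5), (5, 6, 8), (5, 6, 9), (6, 38, 2), (6, 38, 3), (6, 38, 6), (7, 25, 7), (8, 6, 1), (8, 6, 2), (8, 6, 5), (8, 6, 8), (8, 6, 9), (9, 6, 1), (9, 6, 2), (9, 6, 5), (9, 6, 8), (9, 6, 9)}
Filtering on credits > credits2 leaves {(2, 6, 1), (3, 38, 2), (5, 6, 1), (5, 6, 2), (6, 38, 2), (6, 38, 3), (8, 6, 1), (8, 6, 2), (8, 6, 5), (9, 6, 1), (9, 6, 2), (9, 6, 5), (9, 6, 8)}.
Projecting to credits2, room (7 duplicate(s) eliminated): {(1, 6), (2, 38), (2, 6), (3, 38), (5, 6), (8, 6)}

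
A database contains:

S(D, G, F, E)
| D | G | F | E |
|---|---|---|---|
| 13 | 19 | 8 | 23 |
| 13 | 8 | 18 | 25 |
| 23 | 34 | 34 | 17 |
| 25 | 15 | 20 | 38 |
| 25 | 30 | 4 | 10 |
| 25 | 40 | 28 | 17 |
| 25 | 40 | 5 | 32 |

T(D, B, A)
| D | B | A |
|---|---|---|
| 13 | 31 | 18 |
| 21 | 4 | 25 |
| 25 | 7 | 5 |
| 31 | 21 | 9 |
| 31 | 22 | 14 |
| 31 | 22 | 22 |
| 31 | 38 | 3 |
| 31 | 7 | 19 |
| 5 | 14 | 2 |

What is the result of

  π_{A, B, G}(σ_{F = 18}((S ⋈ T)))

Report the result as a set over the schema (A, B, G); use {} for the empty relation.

{(18, 31, 8)}

Joining S and T on D yields {(13, 19, 8, 23, 31, 18), (13, 8, 18, 25, 31, 18), (25, 15, 20, 38, 7, 5), (25, 30, 4, 10, 7, 5), (25, 40, 28, 17, 7, 5), (25, 40, 5, 32, 7, 5)}.
Filtering on F = 18 leaves {(13, 8, 18, 25, 31, 18)}.
Projecting to A, B, G: {(18, 31, 8)}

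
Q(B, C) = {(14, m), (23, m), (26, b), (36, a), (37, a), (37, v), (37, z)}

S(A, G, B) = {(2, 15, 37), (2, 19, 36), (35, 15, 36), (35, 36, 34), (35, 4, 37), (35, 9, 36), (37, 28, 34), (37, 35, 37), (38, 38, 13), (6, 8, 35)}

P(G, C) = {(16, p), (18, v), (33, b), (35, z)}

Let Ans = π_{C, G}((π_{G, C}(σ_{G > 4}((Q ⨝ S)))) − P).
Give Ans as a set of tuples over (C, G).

{(a, 15), (a, 19), (a, 35), (a, 9), (v, 15), (v, 35), (z, 15)}

Q ⋈ S (natural join on B): {(36, a, 2, 19), (36, a, 35, 15), (36, a, 35, 9), (37, a, 2, 15), (37, a, 35, 4), (37, a, 37, 35), (37, v, 2, 15), (37, v, 35, 4), (37, v, 37, 35), (37, z, 2, 15), (37, z, 35, 4), (37, z, 37, 35)}
Apply σ_{G > 4}; surviving tuples: {(36, a, 2, 19), (36, a, 35, 15), (36, a, 35, 9), (37, a, 2, 15), (37, a, 37, 35), (37, v, 2, 15), (37, v, 37, 35), (37, z, 2, 15), (37, z, 37, 35)}
π_{G, C} gives {(15, a), (15, v), (15, z), (19, a), (35, a), (35, v), (35, z), (9, a)} (1 duplicate(s) eliminated).
Taking the difference: {(15, a), (15, v), (15, z), (19, a), (35, a), (35, v), (9, a)}
π_{C, G} gives {(a, 15), (a, 19), (a, 35), (a, 9), (v, 15), (v, 35), (z, 15)}.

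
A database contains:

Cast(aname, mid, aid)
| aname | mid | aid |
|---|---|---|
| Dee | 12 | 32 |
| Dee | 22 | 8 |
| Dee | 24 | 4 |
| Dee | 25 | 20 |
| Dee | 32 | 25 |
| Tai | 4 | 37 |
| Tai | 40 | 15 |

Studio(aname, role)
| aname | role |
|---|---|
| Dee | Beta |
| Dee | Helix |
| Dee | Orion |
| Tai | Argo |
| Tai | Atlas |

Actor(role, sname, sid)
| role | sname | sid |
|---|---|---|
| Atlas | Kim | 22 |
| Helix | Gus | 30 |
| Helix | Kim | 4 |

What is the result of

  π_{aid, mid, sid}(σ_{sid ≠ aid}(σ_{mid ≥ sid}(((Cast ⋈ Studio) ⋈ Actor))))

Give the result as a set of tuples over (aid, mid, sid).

{(15, 40, 22), (20, 25, 4), (25, 32, 30), (25, 32, 4), (32, 12, 4), (8, 22, 4)}

Cast ⋈ Studio (natural join on aname): {(Dee, 12, 32, Beta), (Dee, 12, 32, Helix), (Dee, 12, 32, Orion), (Dee, 22, 8, Beta), (Dee, 22, 8, Helix), (Dee, 22, 8, Orion), (Dee, 24, 4, Beta), (Dee, 24, 4, Helix), (Dee, 24, 4, Orion), (Dee, 25, 20, Beta), (Dee, 25, 20, Helix), (Dee, 25, 20, Orion), (Dee, 32, 25, Beta), (Dee, 32, 25, Helix), (Dee, 32, 25, Orion), (Tai, 4, 37, Argo), (Tai, 4, 37, Atlas), (Tai, 40, 15, Argo), (Tai, 40, 15, Atlas)}
(Cast ⋈ Studio) ⋈ Actor (natural join on role): {(Dee, 12, 32, Helix, Gus, 30), (Dee, 12, 32, Helix, Kim, 4), (Dee, 22, 8, Helix, Gus, 30), (Dee, 22, 8, Helix, Kim, 4), (Dee, 24, 4, Helix, Gus, 30), (Dee, 24, 4, Helix, Kim, 4), (Dee, 25, 20, Helix, Gus, 30), (Dee, 25, 20, Helix, Kim, 4), (Dee, 32, 25, Helix, Gus, 30), (Dee, 32, 25, Helix, Kim, 4), (Tai, 4, 37, Atlas, Kim, 22), (Tai, 40, 15, Atlas, Kim, 22)}
Selection mid ≥ sid: {(Dee, 12, 32, Helix, Kim, 4), (Dee, 22, 8, Helix, Kim, 4), (Dee, 24, 4, Helix, Kim, 4), (Dee, 25, 20, Helix, Kim, 4), (Dee, 32, 25, Helix, Gus, 30), (Dee, 32, 25, Helix, Kim, 4), (Tai, 40, 15, Atlas, Kim, 22)}
Selection sid ≠ aid: {(Dee, 12, 32, Helix, Kim, 4), (Dee, 22, 8, Helix, Kim, 4), (Dee, 25, 20, Helix, Kim, 4), (Dee, 32, 25, Helix, Gus, 30), (Dee, 32, 25, Helix, Kim, 4), (Tai, 40, 15, Atlas, Kim, 22)}
π[aid, mid, sid]: project onto (aid, mid, sid) → {(15, 40, 22), (20, 25, 4), (25, 32, 30), (25, 32, 4), (32, 12, 4), (8, 22, 4)}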